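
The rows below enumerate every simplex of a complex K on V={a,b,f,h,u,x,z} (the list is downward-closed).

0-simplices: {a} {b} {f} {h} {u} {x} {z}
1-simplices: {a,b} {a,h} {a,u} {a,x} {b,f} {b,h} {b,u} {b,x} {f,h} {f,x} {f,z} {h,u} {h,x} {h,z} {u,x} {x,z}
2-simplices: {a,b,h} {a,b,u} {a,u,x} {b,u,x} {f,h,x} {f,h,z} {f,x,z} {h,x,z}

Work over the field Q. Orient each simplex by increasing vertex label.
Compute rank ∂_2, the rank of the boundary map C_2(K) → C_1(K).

rank∂_2=7

n_0=7 n_1=16 n_2=8  [Q]
∂1: piv[ab,ah,au,ax,bf,fz] rk=6  ker:bh,bu,bx,fh,fx,hu,hx,hz,ux,xz
∂2: piv[abh,abu,aux,bux,fhx,fhz,fxz] rk=7  ker:hxz
rk∂_2=7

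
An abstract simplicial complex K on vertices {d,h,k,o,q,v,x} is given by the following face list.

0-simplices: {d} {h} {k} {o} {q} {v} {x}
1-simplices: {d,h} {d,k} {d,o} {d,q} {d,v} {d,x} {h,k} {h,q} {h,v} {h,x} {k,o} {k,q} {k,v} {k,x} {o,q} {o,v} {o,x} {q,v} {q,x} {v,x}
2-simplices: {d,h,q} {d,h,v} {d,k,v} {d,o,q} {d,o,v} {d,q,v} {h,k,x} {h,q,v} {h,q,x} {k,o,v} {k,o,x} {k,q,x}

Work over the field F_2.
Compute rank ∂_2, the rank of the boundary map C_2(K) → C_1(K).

n_0=7 n_1=20 n_2=12  [Z2]
∂1: piv[dh,dk,do,dq,dv,dx] rk=6  ker:hk,hq,hv,hx,ko,kq,kv,kx,oq,ov,ox,qv,qx,vx
∂2: piv[dhq,dhv,dkv,doq,dov,dqv,hkx,hqx,kov,kox,kqx] rk=11  ker:hqv
rk∂_2=11

rank∂_2=11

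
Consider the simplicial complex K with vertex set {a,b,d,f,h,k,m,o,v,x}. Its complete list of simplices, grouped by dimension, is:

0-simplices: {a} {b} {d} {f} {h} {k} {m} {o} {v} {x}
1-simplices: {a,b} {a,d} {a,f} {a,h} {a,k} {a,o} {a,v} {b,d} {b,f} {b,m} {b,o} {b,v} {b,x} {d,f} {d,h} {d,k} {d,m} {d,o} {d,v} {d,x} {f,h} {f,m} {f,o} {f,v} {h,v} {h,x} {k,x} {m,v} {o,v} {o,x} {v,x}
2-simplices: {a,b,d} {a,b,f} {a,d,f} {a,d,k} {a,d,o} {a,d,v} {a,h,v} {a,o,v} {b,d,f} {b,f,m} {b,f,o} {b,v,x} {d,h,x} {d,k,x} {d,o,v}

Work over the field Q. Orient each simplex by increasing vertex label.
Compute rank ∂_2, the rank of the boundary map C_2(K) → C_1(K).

n_0=10 n_1=31 n_2=15  [Q]
∂1: piv[ab,ad,af,ah,ak,ao,av,bm,bx] rk=9  ker:bd,bf,bo,bv,df,dh,dk,dm,do,dv,dx,fh,fm,fo,fv,hv,hx,kx,mv,ov,ox,vx
∂2: piv[abd,abf,adf,adk,ado,adv,ahv,aov,bfm,bfo,bvx,dhx,dkx] rk=13  ker:bdf,dov
rk∂_2=13

rank∂_2=13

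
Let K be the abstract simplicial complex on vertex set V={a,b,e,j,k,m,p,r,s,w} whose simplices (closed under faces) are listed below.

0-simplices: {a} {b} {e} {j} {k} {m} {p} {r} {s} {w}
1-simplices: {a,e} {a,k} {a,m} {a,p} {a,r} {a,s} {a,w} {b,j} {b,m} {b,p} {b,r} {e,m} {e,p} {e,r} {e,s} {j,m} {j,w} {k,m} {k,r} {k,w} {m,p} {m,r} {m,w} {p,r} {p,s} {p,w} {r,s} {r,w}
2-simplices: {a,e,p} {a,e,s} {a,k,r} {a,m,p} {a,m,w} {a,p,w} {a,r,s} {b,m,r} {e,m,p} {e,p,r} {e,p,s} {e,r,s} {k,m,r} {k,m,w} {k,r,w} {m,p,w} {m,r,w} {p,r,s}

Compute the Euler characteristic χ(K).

n_0=10 n_1=28 n_2=18
χ=+10−28+18=0

χ(K)=0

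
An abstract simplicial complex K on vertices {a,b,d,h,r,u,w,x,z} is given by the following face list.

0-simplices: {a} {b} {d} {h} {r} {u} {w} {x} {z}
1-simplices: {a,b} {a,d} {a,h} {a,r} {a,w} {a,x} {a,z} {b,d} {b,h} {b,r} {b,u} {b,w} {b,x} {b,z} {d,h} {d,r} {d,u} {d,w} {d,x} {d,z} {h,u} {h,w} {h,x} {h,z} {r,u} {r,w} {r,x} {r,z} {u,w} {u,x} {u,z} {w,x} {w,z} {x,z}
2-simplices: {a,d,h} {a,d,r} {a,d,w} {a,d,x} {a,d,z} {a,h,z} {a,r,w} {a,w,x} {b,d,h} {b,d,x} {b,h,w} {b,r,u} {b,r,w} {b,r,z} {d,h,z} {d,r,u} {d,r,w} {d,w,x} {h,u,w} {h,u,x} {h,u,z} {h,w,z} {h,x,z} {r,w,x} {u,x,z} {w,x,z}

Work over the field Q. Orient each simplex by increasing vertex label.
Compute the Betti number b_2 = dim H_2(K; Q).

b_2=4

n_0=9 n_1=34 n_2=26  [Q]
∂1: piv[ab,ad,ah,ar,aw,ax,az,bu] rk=8  ker:bd,bh,br,bw,bx,bz,dh,dr,du,dw,dx,dz,hu,hw,hx,hz,ru,rw,rx,rz,uw,ux,uz,wx,wz,xz
∂2: piv[adh,adr,adw,adx,adz,ahz,arw,awx,bdh,bdx,bhw,bru,brw,brz,dru,huw,hux,huz,hwz,hxz,rwx,wxz] rk=22  ker:dhz,drw,dwx,uxz
b_2=(26−22)−0=4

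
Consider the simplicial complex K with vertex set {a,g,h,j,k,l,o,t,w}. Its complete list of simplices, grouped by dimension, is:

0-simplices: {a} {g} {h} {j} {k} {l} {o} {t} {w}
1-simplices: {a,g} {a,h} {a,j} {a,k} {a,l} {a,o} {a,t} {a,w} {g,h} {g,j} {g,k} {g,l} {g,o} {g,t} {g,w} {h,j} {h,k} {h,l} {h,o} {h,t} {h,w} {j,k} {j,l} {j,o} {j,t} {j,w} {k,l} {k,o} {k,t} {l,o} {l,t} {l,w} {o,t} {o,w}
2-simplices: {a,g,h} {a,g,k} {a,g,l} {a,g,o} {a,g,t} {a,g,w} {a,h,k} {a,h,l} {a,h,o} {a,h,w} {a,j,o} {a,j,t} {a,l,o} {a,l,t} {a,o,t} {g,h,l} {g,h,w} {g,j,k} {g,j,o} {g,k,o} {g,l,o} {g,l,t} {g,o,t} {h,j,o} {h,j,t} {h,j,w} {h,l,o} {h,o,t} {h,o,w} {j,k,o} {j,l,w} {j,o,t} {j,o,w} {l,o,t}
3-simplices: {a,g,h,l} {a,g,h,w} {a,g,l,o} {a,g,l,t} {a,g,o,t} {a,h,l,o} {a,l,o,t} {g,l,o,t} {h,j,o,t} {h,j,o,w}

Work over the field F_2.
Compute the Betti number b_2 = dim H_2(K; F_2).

n_0=9 n_1=34 n_2=34 n_3=10  [Z2]
∂1: piv[ag,ah,aj,ak,al,ao,at,aw] rk=8  ker:gh,gj,gk,gl,go,gt,gw,hj,hk,hl,ho,ht,hw,jk,jl,jo,jt,jw,kl,ko,kt,lo,lt,lw,ot,ow
∂2: piv[agh,agk,agl,ago,agt,agw,ahk,ahl,aho,ahw,ajo,ajt,alo,alt,aot,gjk,gjo,gko,hjo,hjt,hjw,how,jlw] rk=23  ker:ghl,ghw,glo,glt,got,hlo,hot,jko,jot,jow,lot
∂3: piv[aghl,aghw,aglo,aglt,agot,ahlo,alot,hjot,hjow] rk=9  ker:glot
b_2=(34−23)−9=2

b_2=2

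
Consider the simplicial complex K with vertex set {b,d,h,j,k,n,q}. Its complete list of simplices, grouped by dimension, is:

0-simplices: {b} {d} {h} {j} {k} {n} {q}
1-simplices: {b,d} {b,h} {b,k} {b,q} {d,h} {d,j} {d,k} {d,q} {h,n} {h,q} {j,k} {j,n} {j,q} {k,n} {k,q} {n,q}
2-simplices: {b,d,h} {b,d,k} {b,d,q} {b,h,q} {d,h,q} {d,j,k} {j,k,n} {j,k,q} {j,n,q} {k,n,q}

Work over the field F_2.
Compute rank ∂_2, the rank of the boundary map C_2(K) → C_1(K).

n_0=7 n_1=16 n_2=10  [Z2]
∂1: piv[bd,bh,bk,bq,dj,hn] rk=6  ker:dh,dk,dq,hq,jk,jn,jq,kn,kq,nq
∂2: piv[bdh,bdk,bdq,bhq,djk,jkn,jkq,jnq] rk=8  ker:dhq,knq
rk∂_2=8

rank∂_2=8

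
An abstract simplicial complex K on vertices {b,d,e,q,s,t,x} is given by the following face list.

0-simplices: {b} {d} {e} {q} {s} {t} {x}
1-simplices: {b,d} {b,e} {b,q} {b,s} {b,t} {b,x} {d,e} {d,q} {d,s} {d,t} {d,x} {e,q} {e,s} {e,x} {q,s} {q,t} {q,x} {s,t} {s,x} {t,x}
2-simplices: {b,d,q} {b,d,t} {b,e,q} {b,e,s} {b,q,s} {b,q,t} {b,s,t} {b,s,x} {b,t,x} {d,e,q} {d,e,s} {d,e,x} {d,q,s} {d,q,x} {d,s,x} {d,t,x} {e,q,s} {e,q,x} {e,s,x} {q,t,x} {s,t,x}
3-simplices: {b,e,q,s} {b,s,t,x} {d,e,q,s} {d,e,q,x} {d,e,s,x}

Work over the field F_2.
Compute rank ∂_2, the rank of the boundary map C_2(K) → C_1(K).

rank∂_2=14

n_0=7 n_1=20 n_2=21 n_3=5  [Z2]
∂1: piv[bd,be,bq,bs,bt,bx] rk=6  ker:de,dq,ds,dt,dx,eq,es,ex,qs,qt,qx,st,sx,tx
∂2: piv[bdq,bdt,beq,bes,bqs,bqt,bst,bsx,btx,deq,des,dex,dqx,dsx] rk=14  ker:dqs,dtx,eqs,eqx,esx,qtx,stx
∂3: piv[beqs,bstx,deqs,deqx,desx] rk=5
rk∂_2=14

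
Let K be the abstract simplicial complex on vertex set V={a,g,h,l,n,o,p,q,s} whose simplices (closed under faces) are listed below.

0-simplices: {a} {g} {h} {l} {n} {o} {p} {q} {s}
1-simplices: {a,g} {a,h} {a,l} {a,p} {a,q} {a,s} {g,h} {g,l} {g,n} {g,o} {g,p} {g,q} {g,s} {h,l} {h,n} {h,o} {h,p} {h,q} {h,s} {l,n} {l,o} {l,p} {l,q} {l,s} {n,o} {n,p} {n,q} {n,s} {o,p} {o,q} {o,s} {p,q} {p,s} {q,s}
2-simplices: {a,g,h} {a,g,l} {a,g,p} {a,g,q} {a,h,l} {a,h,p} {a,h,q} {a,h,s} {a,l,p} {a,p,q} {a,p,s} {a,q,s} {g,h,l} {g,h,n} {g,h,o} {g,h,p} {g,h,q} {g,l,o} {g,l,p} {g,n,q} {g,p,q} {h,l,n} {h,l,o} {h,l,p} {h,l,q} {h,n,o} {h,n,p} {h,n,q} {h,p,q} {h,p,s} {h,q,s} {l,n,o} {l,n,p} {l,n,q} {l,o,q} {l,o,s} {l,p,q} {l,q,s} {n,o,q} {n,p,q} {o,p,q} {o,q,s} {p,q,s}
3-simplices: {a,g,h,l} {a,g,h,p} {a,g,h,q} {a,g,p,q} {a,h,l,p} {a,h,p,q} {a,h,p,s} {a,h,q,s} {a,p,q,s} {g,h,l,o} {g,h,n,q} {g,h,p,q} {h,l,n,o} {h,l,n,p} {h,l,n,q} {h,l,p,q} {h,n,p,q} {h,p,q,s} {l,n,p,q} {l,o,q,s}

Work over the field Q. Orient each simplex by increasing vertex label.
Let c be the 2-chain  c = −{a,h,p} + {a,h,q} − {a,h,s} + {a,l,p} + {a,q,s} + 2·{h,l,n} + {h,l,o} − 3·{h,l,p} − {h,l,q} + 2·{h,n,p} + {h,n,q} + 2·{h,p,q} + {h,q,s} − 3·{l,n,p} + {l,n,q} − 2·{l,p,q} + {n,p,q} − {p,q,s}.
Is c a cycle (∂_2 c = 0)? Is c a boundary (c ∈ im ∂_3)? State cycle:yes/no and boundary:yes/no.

cycle:no boundary:no

n_0=9 n_1=34 n_2=43 n_3=20  [Q]
∂1: piv[ag,ah,al,ap,aq,as,gn,go] rk=8  ker:gh,gl,gp,gq,gs,hl,hn,ho,hp,hq,hs,ln,lo,lp,lq,ls,no,np,nq,ns,op,oq,os,pq,ps,qs
∂2: piv[agh,agl,agp,agq,ahl,ahp,ahq,ahs,alp,apq,aps,aqs,ghn,gho,glo,gnq,hln,hlq,hno,hnp,loq,los,lqs,opq] rk=24  ker:ghl,ghp,ghq,glp,gpq,hlo,hlp,hnq,hpq,hps,hqs,lno,lnp,lnq,lpq,noq,npq,oqs,pqs
∂3: piv[aghl,aghp,aghq,agpq,ahlp,ahpq,ahps,ahqs,apqs,ghlo,ghnq,hlno,hlnp,hlnq,hlpq,hnpq,loqs] rk=17  ker:ghpq,hpqs,lnpq
∂2c = −{a,h} + {a,l} − {h,l} + {h,n} − {h,o} + 2·{h,p} − 2·{h,s} + {l,o} − {l,p} + {n,q} + {p,s} + {q,s}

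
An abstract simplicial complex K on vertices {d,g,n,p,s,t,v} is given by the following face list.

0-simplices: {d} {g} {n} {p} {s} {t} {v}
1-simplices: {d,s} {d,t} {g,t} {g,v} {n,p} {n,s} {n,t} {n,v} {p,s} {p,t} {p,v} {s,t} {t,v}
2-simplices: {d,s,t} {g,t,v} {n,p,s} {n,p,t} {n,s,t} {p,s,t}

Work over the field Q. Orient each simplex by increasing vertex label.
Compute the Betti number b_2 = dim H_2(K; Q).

b_2=1

n_0=7 n_1=13 n_2=6  [Q]
∂1: piv[ds,dt,gt,gv,np,ns] rk=6  ker:nt,nv,ps,pt,pv,st,tv
∂2: piv[dst,gtv,nps,npt,nst] rk=5  ker:pst
b_2=(6−5)−0=1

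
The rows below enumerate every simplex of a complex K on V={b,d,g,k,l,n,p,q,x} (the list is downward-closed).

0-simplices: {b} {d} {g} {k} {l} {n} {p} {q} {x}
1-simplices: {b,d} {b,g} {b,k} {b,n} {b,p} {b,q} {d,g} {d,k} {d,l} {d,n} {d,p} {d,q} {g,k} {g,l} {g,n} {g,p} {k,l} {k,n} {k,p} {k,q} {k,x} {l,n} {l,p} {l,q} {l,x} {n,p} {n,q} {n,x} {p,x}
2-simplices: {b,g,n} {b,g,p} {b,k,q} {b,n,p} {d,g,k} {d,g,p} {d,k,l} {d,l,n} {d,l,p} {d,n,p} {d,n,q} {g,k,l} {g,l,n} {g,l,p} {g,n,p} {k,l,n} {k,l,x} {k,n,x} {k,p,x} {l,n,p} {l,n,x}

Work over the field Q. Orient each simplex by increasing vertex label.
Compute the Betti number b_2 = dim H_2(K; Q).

b_2=5

n_0=9 n_1=29 n_2=21  [Q]
∂1: piv[bd,bg,bk,bn,bp,bq,dl,kx] rk=8  ker:dg,dk,dn,dp,dq,gk,gl,gn,gp,kl,kn,kp,kq,ln,lp,lq,lx,np,nq,nx,px
∂2: piv[bgn,bgp,bkq,bnp,dgk,dgp,dkl,dln,dlp,dnp,dnq,gkl,kln,klx,knx,kpx] rk=16  ker:gln,glp,gnp,lnp,lnx
b_2=(21−16)−0=5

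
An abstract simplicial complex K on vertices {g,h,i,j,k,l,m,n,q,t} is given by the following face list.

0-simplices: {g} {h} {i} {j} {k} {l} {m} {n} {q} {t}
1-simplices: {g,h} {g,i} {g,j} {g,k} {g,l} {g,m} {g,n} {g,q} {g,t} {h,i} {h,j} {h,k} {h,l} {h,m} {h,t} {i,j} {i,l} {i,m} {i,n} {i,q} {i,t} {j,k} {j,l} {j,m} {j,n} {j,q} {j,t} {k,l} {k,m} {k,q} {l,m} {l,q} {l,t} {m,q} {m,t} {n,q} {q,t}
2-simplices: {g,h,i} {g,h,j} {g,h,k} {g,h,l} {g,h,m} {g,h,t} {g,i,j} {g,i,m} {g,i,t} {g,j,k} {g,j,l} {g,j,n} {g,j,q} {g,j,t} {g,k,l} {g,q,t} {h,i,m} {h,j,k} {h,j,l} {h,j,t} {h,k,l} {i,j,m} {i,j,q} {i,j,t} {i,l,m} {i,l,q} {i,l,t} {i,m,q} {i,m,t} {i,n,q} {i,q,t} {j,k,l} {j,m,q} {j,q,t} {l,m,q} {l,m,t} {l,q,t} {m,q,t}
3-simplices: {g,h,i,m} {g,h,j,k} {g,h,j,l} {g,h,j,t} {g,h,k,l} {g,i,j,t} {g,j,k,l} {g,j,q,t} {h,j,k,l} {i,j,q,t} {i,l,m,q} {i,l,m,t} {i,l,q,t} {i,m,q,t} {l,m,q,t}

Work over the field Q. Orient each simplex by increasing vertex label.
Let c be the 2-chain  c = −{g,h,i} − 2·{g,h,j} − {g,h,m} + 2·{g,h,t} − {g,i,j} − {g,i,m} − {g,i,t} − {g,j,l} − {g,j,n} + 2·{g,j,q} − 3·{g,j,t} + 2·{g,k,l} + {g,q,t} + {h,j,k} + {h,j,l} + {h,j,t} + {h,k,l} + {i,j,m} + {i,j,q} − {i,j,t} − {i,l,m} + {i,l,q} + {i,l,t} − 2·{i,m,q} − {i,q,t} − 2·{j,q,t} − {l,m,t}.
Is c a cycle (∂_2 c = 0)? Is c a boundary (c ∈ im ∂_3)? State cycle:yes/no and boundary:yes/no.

cycle:no boundary:no

n_0=10 n_1=37 n_2=38 n_3=15  [Q]
∂1: piv[gh,gi,gj,gk,gl,gm,gn,gq,gt] rk=9  ker:hi,hj,hk,hl,hm,ht,ij,il,im,in,iq,it,jk,jl,jm,jn,jq,jt,kl,km,kq,lm,lq,lt,mq,mt,nq,qt
∂2: piv[ghi,ghj,ghk,ghl,ghm,ght,gij,gim,git,gjk,gjl,gjn,gjq,gjt,gkl,gqt,ijm,ijq,ilm,ilq,ilt,imq,imt,inq] rk=24  ker:him,hjk,hjl,hjt,hkl,ijt,iqt,jkl,jmq,jqt,lmq,lmt,lqt,mqt
∂3: piv[ghim,ghjk,ghjl,ghjt,ghkl,gijt,gjkl,gjqt,ijqt,ilmq,ilmt,ilqt,imqt] rk=13  ker:hjkl,lmqt
∂2c = −2·{g,h} − 2·{g,i} + 2·{g,k} − {g,l} + 2·{g,m} + {g,n} − {g,q} + {g,t} − {h,i} + {h,j} − 2·{h,l} − {h,m} + {h,t} + {i,l} − 3·{i,m} − {i,q} + {j,k} + {j,m} − {j,n} + {j,q} − {j,t} + 3·{k,l} − 2·{l,m} + {l,q} + 2·{l,t} − 2·{m,q} − {m,t} − 2·{q,t}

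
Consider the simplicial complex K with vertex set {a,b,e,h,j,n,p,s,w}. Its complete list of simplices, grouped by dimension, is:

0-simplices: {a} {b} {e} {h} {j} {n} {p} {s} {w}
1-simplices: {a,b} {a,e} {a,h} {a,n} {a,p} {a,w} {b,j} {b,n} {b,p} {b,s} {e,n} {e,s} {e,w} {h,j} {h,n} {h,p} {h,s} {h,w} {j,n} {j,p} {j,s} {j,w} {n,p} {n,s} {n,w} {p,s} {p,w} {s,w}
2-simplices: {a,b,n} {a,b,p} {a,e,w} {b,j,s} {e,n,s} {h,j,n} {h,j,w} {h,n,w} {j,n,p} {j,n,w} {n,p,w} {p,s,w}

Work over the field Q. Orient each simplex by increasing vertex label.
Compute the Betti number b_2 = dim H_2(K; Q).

n_0=9 n_1=28 n_2=12  [Q]
∂1: piv[ab,ae,ah,an,ap,aw,bj,bs] rk=8  ker:bn,bp,en,es,ew,hj,hn,hp,hs,hw,jn,jp,js,jw,np,ns,nw,ps,pw,sw
∂2: piv[abn,abp,aew,bjs,ens,hjn,hjw,hnw,jnp,npw,psw] rk=11  ker:jnw
b_2=(12−11)−0=1

b_2=1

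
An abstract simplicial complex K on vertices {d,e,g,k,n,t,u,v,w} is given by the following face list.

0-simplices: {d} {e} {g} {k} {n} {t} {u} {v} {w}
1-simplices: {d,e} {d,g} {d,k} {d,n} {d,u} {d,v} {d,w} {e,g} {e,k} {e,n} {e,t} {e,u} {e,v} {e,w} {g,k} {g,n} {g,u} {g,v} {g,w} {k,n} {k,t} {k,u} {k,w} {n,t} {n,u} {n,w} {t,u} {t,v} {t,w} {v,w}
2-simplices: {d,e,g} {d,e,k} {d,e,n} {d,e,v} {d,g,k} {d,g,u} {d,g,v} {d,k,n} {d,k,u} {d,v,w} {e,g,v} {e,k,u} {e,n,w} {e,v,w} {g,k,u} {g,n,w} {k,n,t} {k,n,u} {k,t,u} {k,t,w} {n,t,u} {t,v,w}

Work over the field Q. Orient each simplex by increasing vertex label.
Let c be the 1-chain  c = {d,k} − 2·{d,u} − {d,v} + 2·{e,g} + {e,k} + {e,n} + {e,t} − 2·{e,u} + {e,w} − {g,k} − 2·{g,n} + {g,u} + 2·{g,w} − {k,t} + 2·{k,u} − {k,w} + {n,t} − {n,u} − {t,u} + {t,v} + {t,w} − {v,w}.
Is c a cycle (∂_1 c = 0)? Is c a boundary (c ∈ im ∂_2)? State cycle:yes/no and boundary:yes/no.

n_0=9 n_1=30 n_2=22  [Q]
∂1: piv[de,dg,dk,dn,du,dv,dw,et] rk=8  ker:eg,ek,en,eu,ev,ew,gk,gn,gu,gv,gw,kn,kt,ku,kw,nt,nu,nw,tu,tv,tw,vw
∂2: piv[deg,dek,den,dev,dgk,dgu,dgv,dkn,dku,dvw,eku,enw,evw,gnw,knt,knu,ktu,ktw,tvw] rk=19  ker:egv,gku,ntu
∂1c = 2·{d} − 4·{e} + 2·{g} + {k} − {n} − 3·{u} + {v} + 2·{w}

cycle:no boundary:no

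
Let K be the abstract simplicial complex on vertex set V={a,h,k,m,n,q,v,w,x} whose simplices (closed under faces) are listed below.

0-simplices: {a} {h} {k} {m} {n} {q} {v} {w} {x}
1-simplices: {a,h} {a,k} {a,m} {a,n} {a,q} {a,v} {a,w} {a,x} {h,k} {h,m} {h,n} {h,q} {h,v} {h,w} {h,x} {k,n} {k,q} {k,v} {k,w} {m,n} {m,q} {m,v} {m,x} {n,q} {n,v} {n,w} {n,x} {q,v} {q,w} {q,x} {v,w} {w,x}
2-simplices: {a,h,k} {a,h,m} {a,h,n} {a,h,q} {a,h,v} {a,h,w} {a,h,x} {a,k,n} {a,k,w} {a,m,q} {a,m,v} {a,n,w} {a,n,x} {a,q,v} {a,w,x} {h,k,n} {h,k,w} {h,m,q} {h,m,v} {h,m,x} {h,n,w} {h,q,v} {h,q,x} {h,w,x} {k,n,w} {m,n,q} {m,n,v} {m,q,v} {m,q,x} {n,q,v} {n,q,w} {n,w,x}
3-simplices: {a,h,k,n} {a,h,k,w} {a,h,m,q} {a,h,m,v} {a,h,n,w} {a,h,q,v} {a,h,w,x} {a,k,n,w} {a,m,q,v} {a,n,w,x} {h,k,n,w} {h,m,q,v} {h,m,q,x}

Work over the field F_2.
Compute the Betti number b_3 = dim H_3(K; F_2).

n_0=9 n_1=32 n_2=32 n_3=13  [Z2]
∂1: piv[ah,ak,am,an,aq,av,aw,ax] rk=8  ker:hk,hm,hn,hq,hv,hw,hx,kn,kq,kv,kw,mn,mq,mv,mx,nq,nv,nw,nx,qv,qw,qx,vw,wx
∂2: piv[ahk,ahm,ahn,ahq,ahv,ahw,ahx,akn,akw,amq,amv,anw,anx,aqv,awx,hmx,hqx,mnq,mnv,nqw] rk=20  ker:hkn,hkw,hmq,hmv,hnw,hqv,hwx,knw,mqv,mqx,nqv,nwx
∂3: piv[ahkn,ahkw,ahmq,ahmv,ahnw,ahqv,ahwx,aknw,amqv,anwx,hmqx] rk=11  ker:hknw,hmqv
b_3=(13−11)−0=2

b_3=2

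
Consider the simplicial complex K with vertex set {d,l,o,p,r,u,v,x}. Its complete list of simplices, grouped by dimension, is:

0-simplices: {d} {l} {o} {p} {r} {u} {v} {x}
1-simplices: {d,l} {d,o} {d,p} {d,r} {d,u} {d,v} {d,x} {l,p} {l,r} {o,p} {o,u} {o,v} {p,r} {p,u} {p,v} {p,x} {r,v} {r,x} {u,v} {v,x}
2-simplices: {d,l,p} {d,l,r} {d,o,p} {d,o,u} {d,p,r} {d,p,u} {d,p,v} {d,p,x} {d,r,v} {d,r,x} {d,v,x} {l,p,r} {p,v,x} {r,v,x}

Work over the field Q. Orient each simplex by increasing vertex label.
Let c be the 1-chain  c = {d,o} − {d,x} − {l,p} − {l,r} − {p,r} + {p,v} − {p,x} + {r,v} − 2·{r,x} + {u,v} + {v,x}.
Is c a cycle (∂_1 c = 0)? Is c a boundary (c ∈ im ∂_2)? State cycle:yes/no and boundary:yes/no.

n_0=8 n_1=20 n_2=14  [Q]
∂1: piv[dl,do,dp,dr,du,dv,dx] rk=7  ker:lp,lr,op,ou,ov,pr,pu,pv,px,rv,rx,uv,vx
∂2: piv[dlp,dlr,dop,dou,dpr,dpu,dpv,dpx,drv,drx,dvx] rk=11  ker:lpr,pvx,rvx
∂1c = 2·{l} + {o} − {r} − {u} + 2·{v} − 3·{x}

cycle:no boundary:no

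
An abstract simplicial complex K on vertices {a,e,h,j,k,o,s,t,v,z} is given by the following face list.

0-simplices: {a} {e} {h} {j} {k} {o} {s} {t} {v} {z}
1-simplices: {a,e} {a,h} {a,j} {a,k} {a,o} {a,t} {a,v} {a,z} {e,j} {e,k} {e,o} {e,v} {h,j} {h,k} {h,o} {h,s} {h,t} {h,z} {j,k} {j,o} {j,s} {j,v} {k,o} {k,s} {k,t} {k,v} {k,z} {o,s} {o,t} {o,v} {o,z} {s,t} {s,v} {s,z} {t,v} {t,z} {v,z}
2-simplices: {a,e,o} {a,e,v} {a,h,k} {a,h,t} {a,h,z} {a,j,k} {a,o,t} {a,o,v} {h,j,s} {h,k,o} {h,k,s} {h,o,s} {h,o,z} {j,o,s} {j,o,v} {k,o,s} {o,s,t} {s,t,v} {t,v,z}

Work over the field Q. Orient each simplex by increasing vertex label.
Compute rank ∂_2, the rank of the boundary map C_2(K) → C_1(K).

n_0=10 n_1=37 n_2=19  [Q]
∂1: piv[ae,ah,aj,ak,ao,at,av,az,hs] rk=9  ker:ej,ek,eo,ev,hj,hk,ho,ht,hz,jk,jo,js,jv,ko,ks,kt,kv,kz,os,ot,ov,oz,st,sv,sz,tv,tz,vz
∂2: piv[aeo,aev,ahk,aht,ahz,ajk,aot,aov,hjs,hko,hks,hos,hoz,jos,jov,ost,stv,tvz] rk=18  ker:kos
rk∂_2=18

rank∂_2=18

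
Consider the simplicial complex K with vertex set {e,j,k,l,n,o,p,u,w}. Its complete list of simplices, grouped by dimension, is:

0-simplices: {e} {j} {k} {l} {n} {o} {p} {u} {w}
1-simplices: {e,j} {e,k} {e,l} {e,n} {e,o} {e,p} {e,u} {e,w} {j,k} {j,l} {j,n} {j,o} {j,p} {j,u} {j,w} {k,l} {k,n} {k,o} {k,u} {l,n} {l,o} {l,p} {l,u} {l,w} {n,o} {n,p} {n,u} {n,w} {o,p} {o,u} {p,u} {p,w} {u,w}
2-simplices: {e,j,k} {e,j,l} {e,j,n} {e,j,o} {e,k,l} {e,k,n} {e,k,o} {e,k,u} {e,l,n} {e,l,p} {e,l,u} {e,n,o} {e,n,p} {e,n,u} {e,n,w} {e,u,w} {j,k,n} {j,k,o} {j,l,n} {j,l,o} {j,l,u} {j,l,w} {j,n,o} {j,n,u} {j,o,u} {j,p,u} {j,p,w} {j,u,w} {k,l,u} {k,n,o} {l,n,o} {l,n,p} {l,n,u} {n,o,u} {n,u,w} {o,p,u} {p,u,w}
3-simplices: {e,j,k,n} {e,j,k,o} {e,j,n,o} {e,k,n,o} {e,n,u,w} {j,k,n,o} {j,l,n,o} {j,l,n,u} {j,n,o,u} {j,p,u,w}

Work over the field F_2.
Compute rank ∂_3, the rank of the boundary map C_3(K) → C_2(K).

rank∂_3=9

n_0=9 n_1=33 n_2=37 n_3=10  [Z2]
∂1: piv[ej,ek,el,en,eo,ep,eu,ew] rk=8  ker:jk,jl,jn,jo,jp,ju,jw,kl,kn,ko,ku,ln,lo,lp,lu,lw,no,np,nu,nw,op,ou,pu,pw,uw
∂2: piv[ejk,ejl,ejn,ejo,ekl,ekn,eko,eku,eln,elp,elu,eno,enp,enu,enw,euw,jlo,jlu,jlw,jou,jpu,jpw,juw,opu] rk=24  ker:jkn,jko,jln,jno,jnu,klu,kno,lno,lnp,lnu,nou,nuw,puw
∂3: piv[ejkn,ejko,ejno,ekno,enuw,jlno,jlnu,jnou,jpuw] rk=9  ker:jkno
rk∂_3=9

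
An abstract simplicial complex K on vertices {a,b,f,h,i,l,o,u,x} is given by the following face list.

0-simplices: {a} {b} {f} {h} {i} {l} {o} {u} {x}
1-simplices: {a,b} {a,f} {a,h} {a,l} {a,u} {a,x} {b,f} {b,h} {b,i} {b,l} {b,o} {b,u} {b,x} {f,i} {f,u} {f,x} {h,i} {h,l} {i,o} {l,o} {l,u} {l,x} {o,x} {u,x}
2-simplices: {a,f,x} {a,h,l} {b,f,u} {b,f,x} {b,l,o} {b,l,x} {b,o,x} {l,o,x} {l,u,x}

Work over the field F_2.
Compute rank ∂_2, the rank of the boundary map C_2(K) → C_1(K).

n_0=9 n_1=24 n_2=9  [Z2]
∂1: piv[ab,af,ah,al,au,ax,bi,bo] rk=8  ker:bf,bh,bl,bu,bx,fi,fu,fx,hi,hl,io,lo,lu,lx,ox,ux
∂2: piv[afx,ahl,bfu,bfx,blo,blx,box,lux] rk=8  ker:lox
rk∂_2=8

rank∂_2=8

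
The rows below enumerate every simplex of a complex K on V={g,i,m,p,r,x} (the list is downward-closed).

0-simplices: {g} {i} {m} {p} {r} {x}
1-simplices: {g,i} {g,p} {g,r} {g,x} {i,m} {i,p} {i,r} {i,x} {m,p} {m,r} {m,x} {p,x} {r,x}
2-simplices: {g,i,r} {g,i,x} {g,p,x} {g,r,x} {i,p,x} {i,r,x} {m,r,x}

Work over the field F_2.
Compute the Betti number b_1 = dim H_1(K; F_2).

b_1=2

n_0=6 n_1=13 n_2=7  [Z2]
∂1: piv[gi,gp,gr,gx,im] rk=5  ker:ip,ir,ix,mp,mr,mx,px,rx
∂2: piv[gir,gix,gpx,grx,ipx,mrx] rk=6  ker:irx
b_1=(13−5)−6=2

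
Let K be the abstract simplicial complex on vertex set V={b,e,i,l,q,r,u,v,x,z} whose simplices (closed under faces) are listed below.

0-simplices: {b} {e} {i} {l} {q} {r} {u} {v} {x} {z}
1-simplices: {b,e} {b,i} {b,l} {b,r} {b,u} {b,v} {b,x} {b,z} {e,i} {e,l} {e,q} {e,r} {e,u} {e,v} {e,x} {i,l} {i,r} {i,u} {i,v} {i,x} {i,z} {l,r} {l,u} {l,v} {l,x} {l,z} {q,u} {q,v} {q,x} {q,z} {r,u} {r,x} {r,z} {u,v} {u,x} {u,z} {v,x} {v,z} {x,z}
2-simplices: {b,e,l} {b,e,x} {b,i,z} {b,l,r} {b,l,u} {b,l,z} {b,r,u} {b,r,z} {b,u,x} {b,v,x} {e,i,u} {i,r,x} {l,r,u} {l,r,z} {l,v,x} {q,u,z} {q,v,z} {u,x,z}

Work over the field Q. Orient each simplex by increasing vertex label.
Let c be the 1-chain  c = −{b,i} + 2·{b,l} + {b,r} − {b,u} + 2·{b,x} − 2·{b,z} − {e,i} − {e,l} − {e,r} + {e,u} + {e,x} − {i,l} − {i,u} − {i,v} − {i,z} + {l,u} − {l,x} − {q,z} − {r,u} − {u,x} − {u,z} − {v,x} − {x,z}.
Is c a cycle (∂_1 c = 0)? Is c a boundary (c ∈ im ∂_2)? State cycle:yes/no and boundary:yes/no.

cycle:no boundary:no

n_0=10 n_1=39 n_2=18  [Q]
∂1: piv[be,bi,bl,br,bu,bv,bx,bz,eq] rk=9  ker:ei,el,er,eu,ev,ex,il,ir,iu,iv,ix,iz,lr,lu,lv,lx,lz,qu,qv,qx,qz,ru,rx,rz,uv,ux,uz,vx,vz,xz
∂2: piv[bel,bex,biz,blr,blu,blz,bru,brz,bux,bvx,eiu,irx,lvx,quz,qvz,uxz] rk=16  ker:lru,lrz
∂1c = −{b} + {e} + 2·{i} + {q} + {r} + {u} + {x} − 6·{z}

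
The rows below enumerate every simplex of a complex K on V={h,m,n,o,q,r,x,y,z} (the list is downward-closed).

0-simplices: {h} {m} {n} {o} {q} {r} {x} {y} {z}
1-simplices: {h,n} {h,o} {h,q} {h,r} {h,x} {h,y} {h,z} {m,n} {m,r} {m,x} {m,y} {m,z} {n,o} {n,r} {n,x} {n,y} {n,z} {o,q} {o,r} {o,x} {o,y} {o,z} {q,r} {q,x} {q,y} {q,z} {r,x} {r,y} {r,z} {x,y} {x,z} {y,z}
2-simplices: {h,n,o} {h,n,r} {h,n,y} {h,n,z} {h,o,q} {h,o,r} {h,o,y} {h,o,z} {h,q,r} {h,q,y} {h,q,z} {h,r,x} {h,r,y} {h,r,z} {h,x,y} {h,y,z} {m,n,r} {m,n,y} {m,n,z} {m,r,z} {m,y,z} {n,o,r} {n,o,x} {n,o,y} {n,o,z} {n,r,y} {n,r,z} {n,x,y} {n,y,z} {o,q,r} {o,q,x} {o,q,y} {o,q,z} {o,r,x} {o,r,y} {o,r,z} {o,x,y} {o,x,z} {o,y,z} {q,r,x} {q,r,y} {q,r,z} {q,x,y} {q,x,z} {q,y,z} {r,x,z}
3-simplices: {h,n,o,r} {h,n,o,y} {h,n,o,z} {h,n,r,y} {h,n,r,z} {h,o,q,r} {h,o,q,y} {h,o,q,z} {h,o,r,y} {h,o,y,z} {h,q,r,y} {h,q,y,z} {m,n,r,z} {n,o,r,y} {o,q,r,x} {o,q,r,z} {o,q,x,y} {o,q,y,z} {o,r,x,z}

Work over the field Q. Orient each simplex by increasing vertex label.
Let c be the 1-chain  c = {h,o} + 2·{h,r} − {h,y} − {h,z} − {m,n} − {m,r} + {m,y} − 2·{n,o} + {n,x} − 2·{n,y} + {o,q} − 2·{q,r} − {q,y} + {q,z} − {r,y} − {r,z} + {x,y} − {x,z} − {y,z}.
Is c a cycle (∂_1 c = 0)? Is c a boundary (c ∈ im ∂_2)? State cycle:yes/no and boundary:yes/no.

n_0=9 n_1=32 n_2=46 n_3=19  [Q]
∂1: piv[hn,ho,hq,hr,hx,hy,hz,mn] rk=8  ker:mr,mx,my,mz,no,nr,nx,ny,nz,oq,or,ox,oy,oz,qr,qx,qy,qz,rx,ry,rz,xy,xz,yz
∂2: piv[hno,hnr,hny,hnz,hoq,hor,hoy,hoz,hqr,hqy,hqz,hrx,hry,hrz,hxy,hyz,mnr,mny,mnz,nox,nxy,oqx,oxz] rk=23  ker:mrz,myz,nor,noy,noz,nry,nrz,nyz,oqr,oqy,oqz,orx,ory,orz,oxy,oyz,qrx,qry,qrz,qxy,qxz,qyz,rxz
∂3: piv[hnor,hnoy,hnoz,hnry,hnrz,hoqr,hoqy,hoqz,hory,hoyz,hqry,hqyz,mnrz,oqrx,oqrz,oqxy,orxz] rk=17  ker:nory,oqyz
∂1c = −{h} + {m} + 2·{n} − 2·{o} + 3·{q} + {r} + {x} − 2·{y} − 3·{z}

cycle:no boundary:no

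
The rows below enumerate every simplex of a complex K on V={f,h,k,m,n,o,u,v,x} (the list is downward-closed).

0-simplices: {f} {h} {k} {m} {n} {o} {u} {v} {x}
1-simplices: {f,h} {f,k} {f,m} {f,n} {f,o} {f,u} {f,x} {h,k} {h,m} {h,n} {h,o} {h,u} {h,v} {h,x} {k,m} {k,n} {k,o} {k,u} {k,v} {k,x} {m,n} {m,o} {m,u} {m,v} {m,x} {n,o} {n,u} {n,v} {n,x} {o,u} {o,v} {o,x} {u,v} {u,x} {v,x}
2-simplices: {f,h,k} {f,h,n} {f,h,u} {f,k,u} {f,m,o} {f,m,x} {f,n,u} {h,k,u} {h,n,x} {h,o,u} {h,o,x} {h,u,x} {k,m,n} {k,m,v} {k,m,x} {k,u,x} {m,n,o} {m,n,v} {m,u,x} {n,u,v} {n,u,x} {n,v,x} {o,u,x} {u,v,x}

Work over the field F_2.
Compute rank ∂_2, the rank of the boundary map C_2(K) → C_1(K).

rank∂_2=20

n_0=9 n_1=35 n_2=24  [Z2]
∂1: piv[fh,fk,fm,fn,fo,fu,fx,hv] rk=8  ker:hk,hm,hn,ho,hu,hx,km,kn,ko,ku,kv,kx,mn,mo,mu,mv,mx,no,nu,nv,nx,ou,ov,ox,uv,ux,vx
∂2: piv[fhk,fhn,fhu,fku,fmo,fmx,fnu,hnx,hou,hox,hux,kmn,kmv,kmx,kux,mno,mnv,mux,nuv,nvx] rk=20  ker:hku,nux,oux,uvx
rk∂_2=20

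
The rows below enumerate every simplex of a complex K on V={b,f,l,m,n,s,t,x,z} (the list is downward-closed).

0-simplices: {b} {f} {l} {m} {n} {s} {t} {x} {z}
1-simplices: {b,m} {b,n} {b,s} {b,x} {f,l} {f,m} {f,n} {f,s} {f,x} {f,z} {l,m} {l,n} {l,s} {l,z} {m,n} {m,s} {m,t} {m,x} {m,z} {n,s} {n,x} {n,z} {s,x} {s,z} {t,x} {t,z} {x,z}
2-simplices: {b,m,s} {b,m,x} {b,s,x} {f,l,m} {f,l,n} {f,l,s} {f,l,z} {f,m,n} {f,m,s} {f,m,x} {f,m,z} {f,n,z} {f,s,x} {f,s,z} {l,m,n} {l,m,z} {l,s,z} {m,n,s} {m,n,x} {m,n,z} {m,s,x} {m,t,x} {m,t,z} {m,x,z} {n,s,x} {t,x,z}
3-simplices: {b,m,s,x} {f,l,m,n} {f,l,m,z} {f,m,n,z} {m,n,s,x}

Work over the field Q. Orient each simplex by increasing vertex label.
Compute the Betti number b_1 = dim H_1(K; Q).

n_0=9 n_1=27 n_2=26 n_3=5  [Q]
∂1: piv[bm,bn,bs,bx,fl,fm,fz,mt] rk=8  ker:fn,fs,fx,lm,ln,ls,lz,mn,ms,mx,mz,ns,nx,nz,sx,sz,tx,tz,xz
∂2: piv[bms,bmx,bsx,flm,fln,fls,flz,fmn,fms,fmx,fmz,fnz,fsz,mns,mnx,mtx,mtz,mxz] rk=18  ker:fsx,lmn,lmz,lsz,mnz,msx,nsx,txz
∂3: piv[bmsx,flmn,flmz,fmnz,mnsx] rk=5
b_1=(27−8)−18=1

b_1=1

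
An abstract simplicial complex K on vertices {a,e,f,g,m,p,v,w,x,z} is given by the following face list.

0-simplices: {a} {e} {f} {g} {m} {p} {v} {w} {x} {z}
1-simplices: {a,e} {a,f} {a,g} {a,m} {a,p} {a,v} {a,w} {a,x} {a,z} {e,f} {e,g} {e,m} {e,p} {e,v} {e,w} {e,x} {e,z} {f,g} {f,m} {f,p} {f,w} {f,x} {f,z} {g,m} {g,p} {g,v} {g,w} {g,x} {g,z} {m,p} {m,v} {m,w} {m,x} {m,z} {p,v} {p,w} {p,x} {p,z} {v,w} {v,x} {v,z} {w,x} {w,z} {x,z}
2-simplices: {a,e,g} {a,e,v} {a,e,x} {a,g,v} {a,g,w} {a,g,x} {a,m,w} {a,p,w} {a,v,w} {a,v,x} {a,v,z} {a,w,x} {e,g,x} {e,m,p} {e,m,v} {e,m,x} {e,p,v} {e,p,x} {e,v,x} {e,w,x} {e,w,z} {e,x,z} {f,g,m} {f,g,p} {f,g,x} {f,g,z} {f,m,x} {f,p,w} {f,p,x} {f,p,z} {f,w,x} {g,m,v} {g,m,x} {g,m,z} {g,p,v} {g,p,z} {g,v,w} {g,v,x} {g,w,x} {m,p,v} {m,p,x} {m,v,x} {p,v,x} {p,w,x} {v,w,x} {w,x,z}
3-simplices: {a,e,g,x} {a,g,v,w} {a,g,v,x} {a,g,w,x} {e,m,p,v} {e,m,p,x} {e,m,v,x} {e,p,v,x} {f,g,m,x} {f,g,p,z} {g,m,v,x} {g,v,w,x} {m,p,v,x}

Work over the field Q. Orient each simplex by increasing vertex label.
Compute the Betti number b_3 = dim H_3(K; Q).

n_0=10 n_1=44 n_2=46 n_3=13  [Q]
∂1: piv[ae,af,ag,am,ap,av,aw,ax,az] rk=9  ker:ef,eg,em,ep,ev,ew,ex,ez,fg,fm,fp,fw,fx,fz,gm,gp,gv,gw,gx,gz,mp,mv,mw,mx,mz,pv,pw,px,pz,vw,vx,vz,wx,wz,xz
∂2: piv[aeg,aev,aex,agv,agw,agx,amw,apw,avw,avx,avz,awx,emp,emv,emx,epv,epx,ewx,ewz,exz,fgm,fgp,fgx,fgz,fmx,fpw,fpx,fpz,fwx,gmz] rk=30  ker:egx,evx,gmv,gmx,gpv,gpz,gvw,gvx,gwx,mpv,mpx,mvx,pvx,pwx,vwx,wxz
∂3: piv[aegx,agvw,agvx,agwx,empv,empx,emvx,epvx,fgmx,fgpz,gmvx,gvwx] rk=12  ker:mpvx
b_3=(13−12)−0=1

b_3=1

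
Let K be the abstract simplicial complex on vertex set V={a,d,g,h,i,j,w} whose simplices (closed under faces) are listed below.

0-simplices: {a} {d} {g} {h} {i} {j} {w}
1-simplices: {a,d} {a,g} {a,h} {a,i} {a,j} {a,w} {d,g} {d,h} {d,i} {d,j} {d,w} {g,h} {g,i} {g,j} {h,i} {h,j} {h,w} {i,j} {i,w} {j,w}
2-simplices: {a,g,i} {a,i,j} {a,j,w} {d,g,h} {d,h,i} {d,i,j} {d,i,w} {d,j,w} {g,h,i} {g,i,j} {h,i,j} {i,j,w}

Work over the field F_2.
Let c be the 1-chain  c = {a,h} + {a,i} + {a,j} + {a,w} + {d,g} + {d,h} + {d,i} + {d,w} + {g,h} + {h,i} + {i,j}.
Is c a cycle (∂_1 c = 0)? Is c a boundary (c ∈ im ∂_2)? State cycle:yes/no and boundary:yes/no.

n_0=7 n_1=20 n_2=12  [Z2]
∂1: piv[ad,ag,ah,ai,aj,aw] rk=6  ker:dg,dh,di,dj,dw,gh,gi,gj,hi,hj,hw,ij,iw,jw
∂2: piv[agi,aij,ajw,dgh,dhi,dij,diw,djw,ghi,gij,hij] rk=11  ker:ijw
∂1c = 0
c vs im∂2: residual ≠ 0 ⇒ not boundary

cycle:yes boundary:no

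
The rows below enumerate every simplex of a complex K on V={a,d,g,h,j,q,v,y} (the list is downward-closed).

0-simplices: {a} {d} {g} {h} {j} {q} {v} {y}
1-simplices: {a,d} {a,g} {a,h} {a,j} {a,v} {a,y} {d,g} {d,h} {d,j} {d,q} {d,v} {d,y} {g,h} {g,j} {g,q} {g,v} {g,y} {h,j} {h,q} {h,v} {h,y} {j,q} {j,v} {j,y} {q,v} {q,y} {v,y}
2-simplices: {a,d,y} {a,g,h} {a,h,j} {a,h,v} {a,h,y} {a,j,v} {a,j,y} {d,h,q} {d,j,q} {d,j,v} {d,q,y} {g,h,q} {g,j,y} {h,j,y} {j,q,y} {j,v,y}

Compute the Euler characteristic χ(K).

n_0=8 n_1=27 n_2=16
χ=+8−27+16=-3

χ(K)=-3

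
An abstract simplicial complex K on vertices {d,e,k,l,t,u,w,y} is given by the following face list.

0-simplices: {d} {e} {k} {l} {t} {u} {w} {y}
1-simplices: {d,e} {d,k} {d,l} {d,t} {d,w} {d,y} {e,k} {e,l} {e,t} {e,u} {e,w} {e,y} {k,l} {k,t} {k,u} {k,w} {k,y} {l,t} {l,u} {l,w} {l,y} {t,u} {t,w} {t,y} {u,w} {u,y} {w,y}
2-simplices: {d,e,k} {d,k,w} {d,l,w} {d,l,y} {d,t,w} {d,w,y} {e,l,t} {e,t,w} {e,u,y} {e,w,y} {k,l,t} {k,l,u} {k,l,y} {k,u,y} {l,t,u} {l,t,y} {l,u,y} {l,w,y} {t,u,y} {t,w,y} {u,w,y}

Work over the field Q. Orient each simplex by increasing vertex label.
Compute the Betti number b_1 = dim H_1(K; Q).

n_0=8 n_1=27 n_2=21  [Q]
∂1: piv[de,dk,dl,dt,dw,dy,eu] rk=7  ker:ek,el,et,ew,ey,kl,kt,ku,kw,ky,lt,lu,lw,ly,tu,tw,ty,uw,uy,wy
∂2: piv[dek,dkw,dlw,dly,dtw,dwy,elt,etw,euy,ewy,klt,klu,kly,kuy,ltu,lty,twy,uwy] rk=18  ker:luy,lwy,tuy
b_1=(27−7)−18=2

b_1=2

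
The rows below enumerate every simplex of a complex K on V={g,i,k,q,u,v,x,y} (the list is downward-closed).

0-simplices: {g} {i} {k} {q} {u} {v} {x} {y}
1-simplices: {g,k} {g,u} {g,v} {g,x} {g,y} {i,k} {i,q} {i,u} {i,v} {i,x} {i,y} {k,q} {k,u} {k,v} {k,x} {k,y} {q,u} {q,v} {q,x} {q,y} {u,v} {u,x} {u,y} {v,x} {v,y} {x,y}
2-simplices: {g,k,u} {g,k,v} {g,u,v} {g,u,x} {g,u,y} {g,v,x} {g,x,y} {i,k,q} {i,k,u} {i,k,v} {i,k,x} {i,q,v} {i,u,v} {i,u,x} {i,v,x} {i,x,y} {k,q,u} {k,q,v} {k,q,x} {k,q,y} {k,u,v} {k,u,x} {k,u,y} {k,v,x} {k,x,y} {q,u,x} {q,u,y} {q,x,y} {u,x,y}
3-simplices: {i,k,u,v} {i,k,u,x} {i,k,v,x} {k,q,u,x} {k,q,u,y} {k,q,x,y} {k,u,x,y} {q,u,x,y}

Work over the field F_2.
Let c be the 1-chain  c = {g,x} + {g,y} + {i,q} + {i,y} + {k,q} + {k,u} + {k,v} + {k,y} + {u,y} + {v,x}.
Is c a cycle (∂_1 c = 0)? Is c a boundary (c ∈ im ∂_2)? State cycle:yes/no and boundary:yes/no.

cycle:yes boundary:yes

n_0=8 n_1=26 n_2=29 n_3=8  [Z2]
∂1: piv[gk,gu,gv,gx,gy,ik,iq] rk=7  ker:iu,iv,ix,iy,kq,ku,kv,kx,ky,qu,qv,qx,qy,uv,ux,uy,vx,vy,xy
∂2: piv[gku,gkv,guv,gux,guy,gvx,gxy,ikq,iku,ikv,ikx,iqv,iux,ixy,kqu,kqx,kqy,kuy] rk=18  ker:iuv,ivx,kqv,kuv,kux,kvx,kxy,qux,quy,qxy,uxy
∂3: piv[ikuv,ikux,ikvx,kqux,kquy,kqxy,kuxy] rk=7  ker:quxy
∂1c = 0
c vs im∂2: reduces to 0 ⇒ boundary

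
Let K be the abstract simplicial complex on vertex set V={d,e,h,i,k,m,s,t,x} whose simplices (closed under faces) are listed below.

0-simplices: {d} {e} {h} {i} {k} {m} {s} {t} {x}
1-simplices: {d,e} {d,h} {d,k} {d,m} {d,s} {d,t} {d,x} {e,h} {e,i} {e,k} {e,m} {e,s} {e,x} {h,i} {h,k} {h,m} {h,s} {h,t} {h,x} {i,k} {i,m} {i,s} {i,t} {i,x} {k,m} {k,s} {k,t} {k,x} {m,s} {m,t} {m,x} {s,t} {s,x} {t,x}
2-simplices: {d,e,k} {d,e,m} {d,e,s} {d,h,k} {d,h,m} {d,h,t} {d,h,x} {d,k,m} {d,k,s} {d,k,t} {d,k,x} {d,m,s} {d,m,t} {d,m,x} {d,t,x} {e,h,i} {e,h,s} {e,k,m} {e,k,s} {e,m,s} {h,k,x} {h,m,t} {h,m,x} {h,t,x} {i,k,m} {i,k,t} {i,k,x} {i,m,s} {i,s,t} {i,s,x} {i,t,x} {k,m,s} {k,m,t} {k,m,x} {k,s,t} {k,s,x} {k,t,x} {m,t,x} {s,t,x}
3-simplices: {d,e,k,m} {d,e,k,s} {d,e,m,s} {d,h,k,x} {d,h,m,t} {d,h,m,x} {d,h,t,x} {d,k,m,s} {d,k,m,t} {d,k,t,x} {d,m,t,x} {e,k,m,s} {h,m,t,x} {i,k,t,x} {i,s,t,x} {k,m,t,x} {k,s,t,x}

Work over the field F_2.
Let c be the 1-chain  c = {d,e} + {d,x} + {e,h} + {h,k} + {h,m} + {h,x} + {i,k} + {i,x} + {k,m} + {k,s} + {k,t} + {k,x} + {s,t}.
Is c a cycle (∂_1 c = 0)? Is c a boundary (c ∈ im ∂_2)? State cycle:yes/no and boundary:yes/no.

cycle:yes boundary:no

n_0=9 n_1=34 n_2=39 n_3=17  [Z2]
∂1: piv[de,dh,dk,dm,ds,dt,dx,ei] rk=8  ker:eh,ek,em,es,ex,hi,hk,hm,hs,ht,hx,ik,im,is,it,ix,km,ks,kt,kx,ms,mt,mx,st,sx,tx
∂2: piv[dek,dem,des,dhk,dhm,dht,dhx,dkm,dks,dkt,dkx,dms,dmt,dmx,dtx,ehi,ehs,ikm,ikt,ikx,ims,ist,isx] rk=23  ker:ekm,eks,ems,hkx,hmt,hmx,htx,itx,kms,kmt,kmx,kst,ksx,ktx,mtx,stx
∂3: piv[dekm,deks,dems,dhkx,dhmt,dhmx,dhtx,dkms,dkmt,dktx,dmtx,iktx,istx,kmtx,kstx] rk=15  ker:ekms,hmtx
∂1c = 0
c vs im∂2: residual ≠ 0 ⇒ not boundary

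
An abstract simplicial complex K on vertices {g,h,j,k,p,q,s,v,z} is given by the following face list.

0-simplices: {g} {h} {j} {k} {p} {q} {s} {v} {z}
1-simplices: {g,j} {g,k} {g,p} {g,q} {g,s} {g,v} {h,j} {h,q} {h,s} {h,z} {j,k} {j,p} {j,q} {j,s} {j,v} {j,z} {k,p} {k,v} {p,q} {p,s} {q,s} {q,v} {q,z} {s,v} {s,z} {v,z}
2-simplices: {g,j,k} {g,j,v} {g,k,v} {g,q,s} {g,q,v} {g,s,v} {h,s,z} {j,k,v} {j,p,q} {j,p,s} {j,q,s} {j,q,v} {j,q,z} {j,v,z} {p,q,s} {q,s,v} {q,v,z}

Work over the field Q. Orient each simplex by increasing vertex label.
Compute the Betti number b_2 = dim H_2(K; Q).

b_2=4

n_0=9 n_1=26 n_2=17  [Q]
∂1: piv[gj,gk,gp,gq,gs,gv,hj,hz] rk=8  ker:hq,hs,jk,jp,jq,js,jv,jz,kp,kv,pq,ps,qs,qv,qz,sv,sz,vz
∂2: piv[gjk,gjv,gkv,gqs,gqv,gsv,hsz,jpq,jps,jqs,jqv,jqz,jvz] rk=13  ker:jkv,pqs,qsv,qvz
b_2=(17−13)−0=4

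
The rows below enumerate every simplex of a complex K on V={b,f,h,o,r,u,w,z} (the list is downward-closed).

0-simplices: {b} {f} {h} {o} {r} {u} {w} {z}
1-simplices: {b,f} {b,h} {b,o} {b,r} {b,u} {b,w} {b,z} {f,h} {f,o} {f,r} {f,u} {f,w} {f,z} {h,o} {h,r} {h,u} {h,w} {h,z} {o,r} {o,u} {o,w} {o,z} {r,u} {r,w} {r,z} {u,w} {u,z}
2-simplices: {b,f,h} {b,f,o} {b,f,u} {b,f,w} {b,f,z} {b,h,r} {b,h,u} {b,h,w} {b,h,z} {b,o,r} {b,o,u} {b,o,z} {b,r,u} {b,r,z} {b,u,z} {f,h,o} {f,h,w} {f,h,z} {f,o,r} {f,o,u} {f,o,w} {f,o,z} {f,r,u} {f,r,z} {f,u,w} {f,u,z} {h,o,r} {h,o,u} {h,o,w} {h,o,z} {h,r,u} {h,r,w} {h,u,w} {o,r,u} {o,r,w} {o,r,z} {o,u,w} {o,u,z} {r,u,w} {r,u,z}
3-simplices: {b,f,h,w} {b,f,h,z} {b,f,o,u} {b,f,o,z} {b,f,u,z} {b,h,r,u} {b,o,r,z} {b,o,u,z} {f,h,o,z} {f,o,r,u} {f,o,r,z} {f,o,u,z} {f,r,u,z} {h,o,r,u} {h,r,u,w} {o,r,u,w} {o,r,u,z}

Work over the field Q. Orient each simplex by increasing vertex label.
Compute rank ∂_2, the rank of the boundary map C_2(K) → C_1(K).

n_0=8 n_1=27 n_2=40 n_3=17  [Q]
∂1: piv[bf,bh,bo,br,bu,bw,bz] rk=7  ker:fh,fo,fr,fu,fw,fz,ho,hr,hu,hw,hz,or,ou,ow,oz,ru,rw,rz,uw,uz
∂2: piv[bfh,bfo,bfu,bfw,bfz,bhr,bhu,bhw,bhz,bor,bou,boz,bru,brz,buz,fho,for,fow,fuw,hrw] rk=20  ker:fhw,fhz,fou,foz,fru,frz,fuz,hor,hou,how,hoz,hru,huw,oru,orw,orz,ouw,ouz,ruw,ruz
∂3: piv[bfhw,bfhz,bfou,bfoz,bfuz,bhru,borz,bouz,fhoz,foru,forz,fruz,horu,hruw,oruw] rk=15  ker:fouz,oruz
rk∂_2=20

rank∂_2=20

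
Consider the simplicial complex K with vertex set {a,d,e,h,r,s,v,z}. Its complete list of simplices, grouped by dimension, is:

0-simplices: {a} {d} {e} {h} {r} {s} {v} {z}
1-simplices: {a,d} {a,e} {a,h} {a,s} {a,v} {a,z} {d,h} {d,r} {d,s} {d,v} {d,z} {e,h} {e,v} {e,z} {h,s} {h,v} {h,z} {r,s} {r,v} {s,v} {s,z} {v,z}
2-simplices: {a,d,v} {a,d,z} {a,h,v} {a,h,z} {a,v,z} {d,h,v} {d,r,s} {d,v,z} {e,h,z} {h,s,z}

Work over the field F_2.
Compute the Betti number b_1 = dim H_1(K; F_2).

b_1=6

n_0=8 n_1=22 n_2=10  [Z2]
∂1: piv[ad,ae,ah,as,av,az,dr] rk=7  ker:dh,ds,dv,dz,eh,ev,ez,hs,hv,hz,rs,rv,sv,sz,vz
∂2: piv[adv,adz,ahv,ahz,avz,dhv,drs,ehz,hsz] rk=9  ker:dvz
b_1=(22−7)−9=6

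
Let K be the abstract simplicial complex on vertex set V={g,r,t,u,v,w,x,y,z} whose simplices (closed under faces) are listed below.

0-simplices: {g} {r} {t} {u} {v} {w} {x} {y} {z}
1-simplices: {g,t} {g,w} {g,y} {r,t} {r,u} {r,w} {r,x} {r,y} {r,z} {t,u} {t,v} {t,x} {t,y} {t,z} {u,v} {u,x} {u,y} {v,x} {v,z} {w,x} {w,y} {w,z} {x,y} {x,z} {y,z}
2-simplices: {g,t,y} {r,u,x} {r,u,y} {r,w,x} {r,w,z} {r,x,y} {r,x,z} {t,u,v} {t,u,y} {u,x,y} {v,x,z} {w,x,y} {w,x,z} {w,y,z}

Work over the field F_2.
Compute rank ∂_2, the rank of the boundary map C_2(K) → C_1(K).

n_0=9 n_1=25 n_2=14  [Z2]
∂1: piv[gt,gw,gy,rt,ru,rx,rz,tv] rk=8  ker:rw,ry,tu,tx,ty,tz,uv,ux,uy,vx,vz,wx,wy,wz,xy,xz,yz
∂2: piv[gty,rux,ruy,rwx,rwz,rxy,rxz,tuv,tuy,vxz,wxy,wyz] rk=12  ker:uxy,wxz
rk∂_2=12

rank∂_2=12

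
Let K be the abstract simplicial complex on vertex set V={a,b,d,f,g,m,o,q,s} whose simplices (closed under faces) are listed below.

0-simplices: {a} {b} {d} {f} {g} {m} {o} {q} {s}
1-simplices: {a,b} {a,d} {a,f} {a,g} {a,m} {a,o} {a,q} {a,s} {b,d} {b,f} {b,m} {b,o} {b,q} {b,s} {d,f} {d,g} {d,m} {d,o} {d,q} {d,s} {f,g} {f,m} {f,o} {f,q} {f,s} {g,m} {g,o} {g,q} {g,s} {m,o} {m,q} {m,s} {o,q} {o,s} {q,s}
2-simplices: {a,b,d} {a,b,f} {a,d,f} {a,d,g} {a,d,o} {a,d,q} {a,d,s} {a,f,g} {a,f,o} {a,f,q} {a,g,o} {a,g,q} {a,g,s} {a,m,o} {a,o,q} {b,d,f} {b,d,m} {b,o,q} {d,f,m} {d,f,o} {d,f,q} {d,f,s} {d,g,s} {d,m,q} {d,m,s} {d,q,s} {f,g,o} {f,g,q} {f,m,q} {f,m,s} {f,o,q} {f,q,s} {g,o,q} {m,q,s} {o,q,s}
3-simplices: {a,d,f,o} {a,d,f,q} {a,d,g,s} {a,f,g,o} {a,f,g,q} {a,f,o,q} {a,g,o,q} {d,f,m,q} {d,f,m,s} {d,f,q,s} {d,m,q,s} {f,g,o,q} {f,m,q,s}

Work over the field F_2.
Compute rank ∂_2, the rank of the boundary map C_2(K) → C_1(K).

rank∂_2=23

n_0=9 n_1=35 n_2=35 n_3=13  [Z2]
∂1: piv[ab,ad,af,ag,am,ao,aq,as] rk=8  ker:bd,bf,bm,bo,bq,bs,df,dg,dm,do,dq,ds,fg,fm,fo,fq,fs,gm,go,gq,gs,mo,mq,ms,oq,os,qs
∂2: piv[abd,abf,adf,adg,ado,adq,ads,afg,afo,afq,ago,agq,ags,amo,aoq,bdm,boq,dfm,dfs,dmq,dms,dqs,oqs] rk=23  ker:bdf,dfo,dfq,dgs,fgo,fgq,fmq,fms,foq,fqs,goq,mqs
∂3: piv[adfo,adfq,adgs,afgo,afgq,afoq,agoq,dfmq,dfms,dfqs,dmqs] rk=11  ker:fgoq,fmqs
rk∂_2=23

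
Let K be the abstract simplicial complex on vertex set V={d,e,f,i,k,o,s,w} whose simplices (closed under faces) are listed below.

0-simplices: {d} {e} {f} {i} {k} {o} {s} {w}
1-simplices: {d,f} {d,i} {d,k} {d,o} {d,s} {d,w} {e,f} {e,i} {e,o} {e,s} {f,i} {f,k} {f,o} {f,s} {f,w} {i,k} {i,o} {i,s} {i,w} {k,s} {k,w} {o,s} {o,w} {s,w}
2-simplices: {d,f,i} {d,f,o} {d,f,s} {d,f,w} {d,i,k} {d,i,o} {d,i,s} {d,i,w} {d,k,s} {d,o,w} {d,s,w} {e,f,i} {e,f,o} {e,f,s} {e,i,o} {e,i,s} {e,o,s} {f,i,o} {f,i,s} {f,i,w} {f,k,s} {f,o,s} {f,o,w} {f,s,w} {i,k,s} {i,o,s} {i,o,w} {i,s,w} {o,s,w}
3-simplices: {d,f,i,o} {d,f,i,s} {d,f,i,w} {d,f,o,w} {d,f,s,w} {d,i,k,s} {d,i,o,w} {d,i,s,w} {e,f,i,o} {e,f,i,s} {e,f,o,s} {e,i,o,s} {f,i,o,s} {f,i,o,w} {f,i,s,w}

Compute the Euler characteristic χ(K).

n_0=8 n_1=24 n_2=29 n_3=15
χ=+8−24+29−15=-2

χ(K)=-2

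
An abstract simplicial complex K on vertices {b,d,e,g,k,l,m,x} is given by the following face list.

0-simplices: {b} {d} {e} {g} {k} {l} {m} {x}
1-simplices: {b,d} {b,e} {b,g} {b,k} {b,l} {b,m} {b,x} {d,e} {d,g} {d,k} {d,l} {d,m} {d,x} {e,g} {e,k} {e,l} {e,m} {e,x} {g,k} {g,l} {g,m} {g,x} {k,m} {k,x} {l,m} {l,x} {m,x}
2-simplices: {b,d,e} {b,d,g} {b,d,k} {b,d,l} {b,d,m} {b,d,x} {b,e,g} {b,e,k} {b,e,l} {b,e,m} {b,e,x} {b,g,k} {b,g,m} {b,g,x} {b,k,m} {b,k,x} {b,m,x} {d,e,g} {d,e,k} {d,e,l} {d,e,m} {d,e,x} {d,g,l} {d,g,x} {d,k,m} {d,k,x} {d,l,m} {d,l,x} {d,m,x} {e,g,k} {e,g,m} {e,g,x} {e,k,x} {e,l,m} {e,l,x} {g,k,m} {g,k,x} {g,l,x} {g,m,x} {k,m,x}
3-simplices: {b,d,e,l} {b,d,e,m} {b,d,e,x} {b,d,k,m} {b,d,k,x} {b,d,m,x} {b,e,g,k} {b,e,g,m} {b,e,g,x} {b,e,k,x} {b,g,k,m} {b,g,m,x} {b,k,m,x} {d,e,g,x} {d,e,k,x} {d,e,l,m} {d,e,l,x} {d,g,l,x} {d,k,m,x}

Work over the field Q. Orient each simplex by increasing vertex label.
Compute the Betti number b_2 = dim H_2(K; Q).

b_2=2

n_0=8 n_1=27 n_2=40 n_3=19  [Q]
∂1: piv[bd,be,bg,bk,bl,bm,bx] rk=7  ker:de,dg,dk,dl,dm,dx,eg,ek,el,em,ex,gk,gl,gm,gx,km,kx,lm,lx,mx
∂2: piv[bde,bdg,bdk,bdl,bdm,bdx,beg,bek,bel,bem,bex,bgk,bgm,bgx,bkm,bkx,bmx,dgl,dlm,dlx] rk=20  ker:deg,dek,del,dem,dex,dgx,dkm,dkx,dmx,egk,egm,egx,ekx,elm,elx,gkm,gkx,glx,gmx,kmx
∂3: piv[bdel,bdem,bdex,bdkm,bdkx,bdmx,begk,begm,begx,bekx,bgkm,bgmx,bkmx,degx,dekx,delm,delx,dglx] rk=18  ker:dkmx
b_2=(40−20)−18=2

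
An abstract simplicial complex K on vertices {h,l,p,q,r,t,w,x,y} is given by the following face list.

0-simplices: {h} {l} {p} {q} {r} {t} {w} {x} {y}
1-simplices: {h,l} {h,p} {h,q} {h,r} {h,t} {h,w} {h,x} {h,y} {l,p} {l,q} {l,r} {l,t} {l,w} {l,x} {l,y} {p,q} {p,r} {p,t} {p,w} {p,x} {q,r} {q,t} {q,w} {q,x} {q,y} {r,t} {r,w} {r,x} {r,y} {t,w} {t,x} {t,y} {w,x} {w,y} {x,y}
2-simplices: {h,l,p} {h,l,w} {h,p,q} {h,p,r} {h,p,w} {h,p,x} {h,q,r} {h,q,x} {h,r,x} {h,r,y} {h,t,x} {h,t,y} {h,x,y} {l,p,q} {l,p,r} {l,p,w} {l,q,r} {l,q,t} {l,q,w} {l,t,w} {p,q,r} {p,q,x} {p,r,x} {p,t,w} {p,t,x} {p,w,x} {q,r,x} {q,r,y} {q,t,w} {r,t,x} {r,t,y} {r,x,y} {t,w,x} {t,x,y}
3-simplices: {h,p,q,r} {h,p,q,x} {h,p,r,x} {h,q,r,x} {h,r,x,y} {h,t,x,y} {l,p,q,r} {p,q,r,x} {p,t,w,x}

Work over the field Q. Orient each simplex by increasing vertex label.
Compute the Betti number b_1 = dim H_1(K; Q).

n_0=9 n_1=35 n_2=34 n_3=9  [Q]
∂1: piv[hl,hp,hq,hr,ht,hw,hx,hy] rk=8  ker:lp,lq,lr,lt,lw,lx,ly,pq,pr,pt,pw,px,qr,qt,qw,qx,qy,rt,rw,rx,ry,tw,tx,ty,wx,wy,xy
∂2: piv[hlp,hlw,hpq,hpr,hpw,hpx,hqr,hqx,hrx,hry,htx,hty,hxy,lpq,lpr,lqt,lqw,ltw,ptw,ptx,pwx,qry,rtx] rk=23  ker:lpw,lqr,pqr,pqx,prx,qrx,qtw,rty,rxy,twx,txy
∂3: piv[hpqr,hpqx,hprx,hqrx,hrxy,htxy,lpqr,ptwx] rk=8  ker:pqrx
b_1=(35−8)−23=4

b_1=4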